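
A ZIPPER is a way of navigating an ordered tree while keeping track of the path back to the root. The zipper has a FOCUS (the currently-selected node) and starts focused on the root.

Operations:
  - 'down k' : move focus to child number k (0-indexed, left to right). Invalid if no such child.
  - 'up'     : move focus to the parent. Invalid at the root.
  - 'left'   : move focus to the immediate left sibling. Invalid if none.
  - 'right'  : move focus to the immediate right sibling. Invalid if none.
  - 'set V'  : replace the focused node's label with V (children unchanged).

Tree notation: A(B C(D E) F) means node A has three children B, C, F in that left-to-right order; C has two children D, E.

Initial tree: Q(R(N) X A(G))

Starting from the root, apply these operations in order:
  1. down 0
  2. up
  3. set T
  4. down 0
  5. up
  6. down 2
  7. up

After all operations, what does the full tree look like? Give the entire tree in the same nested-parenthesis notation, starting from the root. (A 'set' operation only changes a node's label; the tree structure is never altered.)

Step 1 (down 0): focus=R path=0 depth=1 children=['N'] left=[] right=['X', 'A'] parent=Q
Step 2 (up): focus=Q path=root depth=0 children=['R', 'X', 'A'] (at root)
Step 3 (set T): focus=T path=root depth=0 children=['R', 'X', 'A'] (at root)
Step 4 (down 0): focus=R path=0 depth=1 children=['N'] left=[] right=['X', 'A'] parent=T
Step 5 (up): focus=T path=root depth=0 children=['R', 'X', 'A'] (at root)
Step 6 (down 2): focus=A path=2 depth=1 children=['G'] left=['R', 'X'] right=[] parent=T
Step 7 (up): focus=T path=root depth=0 children=['R', 'X', 'A'] (at root)

Answer: T(R(N) X A(G))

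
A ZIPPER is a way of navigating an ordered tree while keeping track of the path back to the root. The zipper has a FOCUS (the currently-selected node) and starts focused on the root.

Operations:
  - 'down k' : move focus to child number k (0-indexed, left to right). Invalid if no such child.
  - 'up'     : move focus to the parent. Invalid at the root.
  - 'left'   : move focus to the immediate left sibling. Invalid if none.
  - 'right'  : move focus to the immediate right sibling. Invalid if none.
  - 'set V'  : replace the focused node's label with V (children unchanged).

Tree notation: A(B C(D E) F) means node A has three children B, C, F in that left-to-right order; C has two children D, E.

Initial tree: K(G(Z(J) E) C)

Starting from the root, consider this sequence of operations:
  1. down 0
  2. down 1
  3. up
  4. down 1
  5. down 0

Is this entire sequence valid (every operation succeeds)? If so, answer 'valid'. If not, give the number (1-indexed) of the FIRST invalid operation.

Answer: 5

Derivation:
Step 1 (down 0): focus=G path=0 depth=1 children=['Z', 'E'] left=[] right=['C'] parent=K
Step 2 (down 1): focus=E path=0/1 depth=2 children=[] left=['Z'] right=[] parent=G
Step 3 (up): focus=G path=0 depth=1 children=['Z', 'E'] left=[] right=['C'] parent=K
Step 4 (down 1): focus=E path=0/1 depth=2 children=[] left=['Z'] right=[] parent=G
Step 5 (down 0): INVALID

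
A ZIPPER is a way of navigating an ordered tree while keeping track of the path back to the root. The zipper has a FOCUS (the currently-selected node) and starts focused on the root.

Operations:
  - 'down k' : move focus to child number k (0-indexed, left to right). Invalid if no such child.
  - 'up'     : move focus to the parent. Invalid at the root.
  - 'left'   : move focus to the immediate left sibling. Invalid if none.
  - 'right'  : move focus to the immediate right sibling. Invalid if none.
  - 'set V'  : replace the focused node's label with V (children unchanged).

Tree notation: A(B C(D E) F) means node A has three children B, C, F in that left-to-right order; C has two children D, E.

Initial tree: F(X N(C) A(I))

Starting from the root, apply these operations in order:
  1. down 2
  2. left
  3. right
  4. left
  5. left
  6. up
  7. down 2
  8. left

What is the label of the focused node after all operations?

Answer: N

Derivation:
Step 1 (down 2): focus=A path=2 depth=1 children=['I'] left=['X', 'N'] right=[] parent=F
Step 2 (left): focus=N path=1 depth=1 children=['C'] left=['X'] right=['A'] parent=F
Step 3 (right): focus=A path=2 depth=1 children=['I'] left=['X', 'N'] right=[] parent=F
Step 4 (left): focus=N path=1 depth=1 children=['C'] left=['X'] right=['A'] parent=F
Step 5 (left): focus=X path=0 depth=1 children=[] left=[] right=['N', 'A'] parent=F
Step 6 (up): focus=F path=root depth=0 children=['X', 'N', 'A'] (at root)
Step 7 (down 2): focus=A path=2 depth=1 children=['I'] left=['X', 'N'] right=[] parent=F
Step 8 (left): focus=N path=1 depth=1 children=['C'] left=['X'] right=['A'] parent=F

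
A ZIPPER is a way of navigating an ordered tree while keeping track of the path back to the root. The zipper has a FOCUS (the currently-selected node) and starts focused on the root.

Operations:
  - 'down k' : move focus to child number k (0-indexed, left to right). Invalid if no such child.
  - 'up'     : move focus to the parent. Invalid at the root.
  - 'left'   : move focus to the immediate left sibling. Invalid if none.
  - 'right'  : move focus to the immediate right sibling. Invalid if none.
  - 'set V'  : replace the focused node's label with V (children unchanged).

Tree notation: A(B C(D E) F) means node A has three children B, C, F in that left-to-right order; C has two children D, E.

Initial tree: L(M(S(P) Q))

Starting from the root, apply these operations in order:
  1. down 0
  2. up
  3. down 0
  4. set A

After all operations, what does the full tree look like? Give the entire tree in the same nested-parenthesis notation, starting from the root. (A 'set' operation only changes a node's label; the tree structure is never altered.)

Answer: L(A(S(P) Q))

Derivation:
Step 1 (down 0): focus=M path=0 depth=1 children=['S', 'Q'] left=[] right=[] parent=L
Step 2 (up): focus=L path=root depth=0 children=['M'] (at root)
Step 3 (down 0): focus=M path=0 depth=1 children=['S', 'Q'] left=[] right=[] parent=L
Step 4 (set A): focus=A path=0 depth=1 children=['S', 'Q'] left=[] right=[] parent=L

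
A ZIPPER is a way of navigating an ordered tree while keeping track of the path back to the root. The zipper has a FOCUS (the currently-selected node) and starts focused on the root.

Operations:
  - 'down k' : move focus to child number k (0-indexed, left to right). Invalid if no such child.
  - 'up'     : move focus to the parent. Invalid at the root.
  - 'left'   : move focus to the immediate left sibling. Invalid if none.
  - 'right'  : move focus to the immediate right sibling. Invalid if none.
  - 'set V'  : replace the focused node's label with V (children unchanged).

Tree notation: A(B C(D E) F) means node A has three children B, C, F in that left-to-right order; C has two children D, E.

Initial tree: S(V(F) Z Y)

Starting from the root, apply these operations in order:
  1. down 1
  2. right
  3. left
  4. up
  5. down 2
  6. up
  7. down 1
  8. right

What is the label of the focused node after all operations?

Answer: Y

Derivation:
Step 1 (down 1): focus=Z path=1 depth=1 children=[] left=['V'] right=['Y'] parent=S
Step 2 (right): focus=Y path=2 depth=1 children=[] left=['V', 'Z'] right=[] parent=S
Step 3 (left): focus=Z path=1 depth=1 children=[] left=['V'] right=['Y'] parent=S
Step 4 (up): focus=S path=root depth=0 children=['V', 'Z', 'Y'] (at root)
Step 5 (down 2): focus=Y path=2 depth=1 children=[] left=['V', 'Z'] right=[] parent=S
Step 6 (up): focus=S path=root depth=0 children=['V', 'Z', 'Y'] (at root)
Step 7 (down 1): focus=Z path=1 depth=1 children=[] left=['V'] right=['Y'] parent=S
Step 8 (right): focus=Y path=2 depth=1 children=[] left=['V', 'Z'] right=[] parent=S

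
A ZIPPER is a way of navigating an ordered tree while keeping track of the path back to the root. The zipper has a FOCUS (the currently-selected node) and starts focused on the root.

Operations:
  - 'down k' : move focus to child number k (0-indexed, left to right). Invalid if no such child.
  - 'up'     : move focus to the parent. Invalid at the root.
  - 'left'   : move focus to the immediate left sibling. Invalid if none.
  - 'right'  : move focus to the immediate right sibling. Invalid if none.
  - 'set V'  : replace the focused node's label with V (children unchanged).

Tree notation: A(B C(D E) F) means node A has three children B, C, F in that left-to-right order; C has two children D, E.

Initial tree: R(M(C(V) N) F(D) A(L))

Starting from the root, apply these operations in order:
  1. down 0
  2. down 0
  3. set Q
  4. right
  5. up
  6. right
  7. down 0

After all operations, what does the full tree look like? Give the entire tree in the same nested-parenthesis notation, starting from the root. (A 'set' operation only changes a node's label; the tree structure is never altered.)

Step 1 (down 0): focus=M path=0 depth=1 children=['C', 'N'] left=[] right=['F', 'A'] parent=R
Step 2 (down 0): focus=C path=0/0 depth=2 children=['V'] left=[] right=['N'] parent=M
Step 3 (set Q): focus=Q path=0/0 depth=2 children=['V'] left=[] right=['N'] parent=M
Step 4 (right): focus=N path=0/1 depth=2 children=[] left=['Q'] right=[] parent=M
Step 5 (up): focus=M path=0 depth=1 children=['Q', 'N'] left=[] right=['F', 'A'] parent=R
Step 6 (right): focus=F path=1 depth=1 children=['D'] left=['M'] right=['A'] parent=R
Step 7 (down 0): focus=D path=1/0 depth=2 children=[] left=[] right=[] parent=F

Answer: R(M(Q(V) N) F(D) A(L))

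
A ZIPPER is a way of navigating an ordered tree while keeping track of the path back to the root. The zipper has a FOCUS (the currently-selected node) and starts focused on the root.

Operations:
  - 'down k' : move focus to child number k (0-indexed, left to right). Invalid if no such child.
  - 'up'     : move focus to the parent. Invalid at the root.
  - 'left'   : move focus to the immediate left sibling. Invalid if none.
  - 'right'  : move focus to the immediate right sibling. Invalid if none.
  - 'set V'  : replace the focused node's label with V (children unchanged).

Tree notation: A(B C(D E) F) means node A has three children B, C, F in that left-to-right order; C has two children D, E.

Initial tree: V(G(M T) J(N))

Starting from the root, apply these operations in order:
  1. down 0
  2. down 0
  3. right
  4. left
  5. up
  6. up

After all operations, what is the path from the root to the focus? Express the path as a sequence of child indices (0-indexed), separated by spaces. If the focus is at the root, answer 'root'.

Answer: root

Derivation:
Step 1 (down 0): focus=G path=0 depth=1 children=['M', 'T'] left=[] right=['J'] parent=V
Step 2 (down 0): focus=M path=0/0 depth=2 children=[] left=[] right=['T'] parent=G
Step 3 (right): focus=T path=0/1 depth=2 children=[] left=['M'] right=[] parent=G
Step 4 (left): focus=M path=0/0 depth=2 children=[] left=[] right=['T'] parent=G
Step 5 (up): focus=G path=0 depth=1 children=['M', 'T'] left=[] right=['J'] parent=V
Step 6 (up): focus=V path=root depth=0 children=['G', 'J'] (at root)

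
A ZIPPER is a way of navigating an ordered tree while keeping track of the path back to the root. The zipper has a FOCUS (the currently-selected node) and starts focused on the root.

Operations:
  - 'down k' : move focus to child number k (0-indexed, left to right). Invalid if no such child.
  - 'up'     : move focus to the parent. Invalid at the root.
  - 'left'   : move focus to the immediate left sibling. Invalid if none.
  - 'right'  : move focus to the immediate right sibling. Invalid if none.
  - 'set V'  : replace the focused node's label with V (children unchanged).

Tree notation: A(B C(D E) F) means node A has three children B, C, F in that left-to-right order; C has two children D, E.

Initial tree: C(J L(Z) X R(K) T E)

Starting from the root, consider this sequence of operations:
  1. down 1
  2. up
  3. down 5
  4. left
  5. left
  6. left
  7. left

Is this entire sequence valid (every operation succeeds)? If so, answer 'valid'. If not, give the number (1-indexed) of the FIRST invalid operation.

Step 1 (down 1): focus=L path=1 depth=1 children=['Z'] left=['J'] right=['X', 'R', 'T', 'E'] parent=C
Step 2 (up): focus=C path=root depth=0 children=['J', 'L', 'X', 'R', 'T', 'E'] (at root)
Step 3 (down 5): focus=E path=5 depth=1 children=[] left=['J', 'L', 'X', 'R', 'T'] right=[] parent=C
Step 4 (left): focus=T path=4 depth=1 children=[] left=['J', 'L', 'X', 'R'] right=['E'] parent=C
Step 5 (left): focus=R path=3 depth=1 children=['K'] left=['J', 'L', 'X'] right=['T', 'E'] parent=C
Step 6 (left): focus=X path=2 depth=1 children=[] left=['J', 'L'] right=['R', 'T', 'E'] parent=C
Step 7 (left): focus=L path=1 depth=1 children=['Z'] left=['J'] right=['X', 'R', 'T', 'E'] parent=C

Answer: valid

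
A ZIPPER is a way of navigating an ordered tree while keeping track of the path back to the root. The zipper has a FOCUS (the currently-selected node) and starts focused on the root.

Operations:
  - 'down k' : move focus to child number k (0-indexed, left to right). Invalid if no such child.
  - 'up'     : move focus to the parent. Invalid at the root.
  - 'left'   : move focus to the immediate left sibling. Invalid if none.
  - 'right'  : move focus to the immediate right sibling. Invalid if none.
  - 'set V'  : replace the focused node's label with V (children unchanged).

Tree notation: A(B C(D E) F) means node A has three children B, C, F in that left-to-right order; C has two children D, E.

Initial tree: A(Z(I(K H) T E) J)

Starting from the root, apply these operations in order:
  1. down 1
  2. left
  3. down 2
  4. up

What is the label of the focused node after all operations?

Step 1 (down 1): focus=J path=1 depth=1 children=[] left=['Z'] right=[] parent=A
Step 2 (left): focus=Z path=0 depth=1 children=['I', 'T', 'E'] left=[] right=['J'] parent=A
Step 3 (down 2): focus=E path=0/2 depth=2 children=[] left=['I', 'T'] right=[] parent=Z
Step 4 (up): focus=Z path=0 depth=1 children=['I', 'T', 'E'] left=[] right=['J'] parent=A

Answer: Z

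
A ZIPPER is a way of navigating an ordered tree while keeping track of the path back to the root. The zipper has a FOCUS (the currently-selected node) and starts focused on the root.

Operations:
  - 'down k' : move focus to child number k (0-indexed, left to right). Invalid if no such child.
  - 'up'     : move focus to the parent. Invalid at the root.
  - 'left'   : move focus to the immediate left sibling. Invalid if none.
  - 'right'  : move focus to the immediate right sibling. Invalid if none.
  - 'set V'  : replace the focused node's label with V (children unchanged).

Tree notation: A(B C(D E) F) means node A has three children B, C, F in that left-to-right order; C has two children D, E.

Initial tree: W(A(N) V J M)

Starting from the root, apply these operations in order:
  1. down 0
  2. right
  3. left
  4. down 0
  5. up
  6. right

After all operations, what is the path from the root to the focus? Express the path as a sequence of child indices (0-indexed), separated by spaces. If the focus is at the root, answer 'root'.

Step 1 (down 0): focus=A path=0 depth=1 children=['N'] left=[] right=['V', 'J', 'M'] parent=W
Step 2 (right): focus=V path=1 depth=1 children=[] left=['A'] right=['J', 'M'] parent=W
Step 3 (left): focus=A path=0 depth=1 children=['N'] left=[] right=['V', 'J', 'M'] parent=W
Step 4 (down 0): focus=N path=0/0 depth=2 children=[] left=[] right=[] parent=A
Step 5 (up): focus=A path=0 depth=1 children=['N'] left=[] right=['V', 'J', 'M'] parent=W
Step 6 (right): focus=V path=1 depth=1 children=[] left=['A'] right=['J', 'M'] parent=W

Answer: 1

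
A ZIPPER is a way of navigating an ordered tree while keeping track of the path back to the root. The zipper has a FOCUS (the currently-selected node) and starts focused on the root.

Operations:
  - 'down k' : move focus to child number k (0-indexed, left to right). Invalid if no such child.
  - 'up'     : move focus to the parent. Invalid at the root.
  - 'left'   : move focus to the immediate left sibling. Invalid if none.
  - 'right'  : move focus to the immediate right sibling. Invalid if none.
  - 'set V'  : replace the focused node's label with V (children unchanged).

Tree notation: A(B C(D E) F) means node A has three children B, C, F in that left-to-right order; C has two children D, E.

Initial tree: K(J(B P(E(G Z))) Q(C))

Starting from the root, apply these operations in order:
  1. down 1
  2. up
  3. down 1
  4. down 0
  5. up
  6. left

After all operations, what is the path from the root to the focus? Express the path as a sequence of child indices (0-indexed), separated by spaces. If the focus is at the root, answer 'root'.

Step 1 (down 1): focus=Q path=1 depth=1 children=['C'] left=['J'] right=[] parent=K
Step 2 (up): focus=K path=root depth=0 children=['J', 'Q'] (at root)
Step 3 (down 1): focus=Q path=1 depth=1 children=['C'] left=['J'] right=[] parent=K
Step 4 (down 0): focus=C path=1/0 depth=2 children=[] left=[] right=[] parent=Q
Step 5 (up): focus=Q path=1 depth=1 children=['C'] left=['J'] right=[] parent=K
Step 6 (left): focus=J path=0 depth=1 children=['B', 'P'] left=[] right=['Q'] parent=K

Answer: 0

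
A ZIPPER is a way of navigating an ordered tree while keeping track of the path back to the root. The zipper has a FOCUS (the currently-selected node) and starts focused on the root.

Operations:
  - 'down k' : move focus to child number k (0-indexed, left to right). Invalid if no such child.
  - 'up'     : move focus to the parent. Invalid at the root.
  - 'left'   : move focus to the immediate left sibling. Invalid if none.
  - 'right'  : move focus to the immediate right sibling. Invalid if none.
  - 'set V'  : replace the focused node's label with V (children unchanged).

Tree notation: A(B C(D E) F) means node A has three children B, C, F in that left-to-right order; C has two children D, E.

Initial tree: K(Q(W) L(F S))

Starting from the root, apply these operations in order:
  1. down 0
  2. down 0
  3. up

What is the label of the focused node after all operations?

Step 1 (down 0): focus=Q path=0 depth=1 children=['W'] left=[] right=['L'] parent=K
Step 2 (down 0): focus=W path=0/0 depth=2 children=[] left=[] right=[] parent=Q
Step 3 (up): focus=Q path=0 depth=1 children=['W'] left=[] right=['L'] parent=K

Answer: Q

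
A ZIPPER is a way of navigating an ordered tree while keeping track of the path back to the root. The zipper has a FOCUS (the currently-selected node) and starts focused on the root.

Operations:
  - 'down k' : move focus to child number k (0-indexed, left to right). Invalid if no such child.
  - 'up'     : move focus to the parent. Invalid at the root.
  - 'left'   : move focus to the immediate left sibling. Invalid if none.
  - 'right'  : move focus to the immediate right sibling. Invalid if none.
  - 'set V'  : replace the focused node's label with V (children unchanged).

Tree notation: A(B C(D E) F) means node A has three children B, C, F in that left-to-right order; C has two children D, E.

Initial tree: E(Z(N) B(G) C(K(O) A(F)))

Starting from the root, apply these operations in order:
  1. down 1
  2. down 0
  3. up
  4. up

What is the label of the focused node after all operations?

Step 1 (down 1): focus=B path=1 depth=1 children=['G'] left=['Z'] right=['C'] parent=E
Step 2 (down 0): focus=G path=1/0 depth=2 children=[] left=[] right=[] parent=B
Step 3 (up): focus=B path=1 depth=1 children=['G'] left=['Z'] right=['C'] parent=E
Step 4 (up): focus=E path=root depth=0 children=['Z', 'B', 'C'] (at root)

Answer: E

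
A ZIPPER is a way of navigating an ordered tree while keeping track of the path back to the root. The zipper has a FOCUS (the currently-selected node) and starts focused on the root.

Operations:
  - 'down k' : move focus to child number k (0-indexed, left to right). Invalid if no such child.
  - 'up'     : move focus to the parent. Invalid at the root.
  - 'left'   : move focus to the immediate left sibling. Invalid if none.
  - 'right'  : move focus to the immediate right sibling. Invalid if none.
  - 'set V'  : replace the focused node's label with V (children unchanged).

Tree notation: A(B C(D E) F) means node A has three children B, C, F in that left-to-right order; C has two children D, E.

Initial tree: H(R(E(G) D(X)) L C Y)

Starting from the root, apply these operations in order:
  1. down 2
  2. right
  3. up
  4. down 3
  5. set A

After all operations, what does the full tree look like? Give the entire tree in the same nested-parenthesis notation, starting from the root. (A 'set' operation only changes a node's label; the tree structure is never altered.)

Answer: H(R(E(G) D(X)) L C A)

Derivation:
Step 1 (down 2): focus=C path=2 depth=1 children=[] left=['R', 'L'] right=['Y'] parent=H
Step 2 (right): focus=Y path=3 depth=1 children=[] left=['R', 'L', 'C'] right=[] parent=H
Step 3 (up): focus=H path=root depth=0 children=['R', 'L', 'C', 'Y'] (at root)
Step 4 (down 3): focus=Y path=3 depth=1 children=[] left=['R', 'L', 'C'] right=[] parent=H
Step 5 (set A): focus=A path=3 depth=1 children=[] left=['R', 'L', 'C'] right=[] parent=H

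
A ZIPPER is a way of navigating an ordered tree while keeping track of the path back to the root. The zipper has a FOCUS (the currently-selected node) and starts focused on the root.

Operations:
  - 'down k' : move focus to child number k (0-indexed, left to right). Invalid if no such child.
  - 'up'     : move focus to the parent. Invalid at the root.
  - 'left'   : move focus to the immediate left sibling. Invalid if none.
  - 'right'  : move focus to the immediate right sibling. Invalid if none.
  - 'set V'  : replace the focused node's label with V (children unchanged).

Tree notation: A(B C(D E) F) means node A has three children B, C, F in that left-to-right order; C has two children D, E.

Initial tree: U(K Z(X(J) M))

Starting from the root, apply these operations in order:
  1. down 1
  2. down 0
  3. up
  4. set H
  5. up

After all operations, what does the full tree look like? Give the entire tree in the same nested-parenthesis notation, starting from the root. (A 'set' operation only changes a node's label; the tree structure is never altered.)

Answer: U(K H(X(J) M))

Derivation:
Step 1 (down 1): focus=Z path=1 depth=1 children=['X', 'M'] left=['K'] right=[] parent=U
Step 2 (down 0): focus=X path=1/0 depth=2 children=['J'] left=[] right=['M'] parent=Z
Step 3 (up): focus=Z path=1 depth=1 children=['X', 'M'] left=['K'] right=[] parent=U
Step 4 (set H): focus=H path=1 depth=1 children=['X', 'M'] left=['K'] right=[] parent=U
Step 5 (up): focus=U path=root depth=0 children=['K', 'H'] (at root)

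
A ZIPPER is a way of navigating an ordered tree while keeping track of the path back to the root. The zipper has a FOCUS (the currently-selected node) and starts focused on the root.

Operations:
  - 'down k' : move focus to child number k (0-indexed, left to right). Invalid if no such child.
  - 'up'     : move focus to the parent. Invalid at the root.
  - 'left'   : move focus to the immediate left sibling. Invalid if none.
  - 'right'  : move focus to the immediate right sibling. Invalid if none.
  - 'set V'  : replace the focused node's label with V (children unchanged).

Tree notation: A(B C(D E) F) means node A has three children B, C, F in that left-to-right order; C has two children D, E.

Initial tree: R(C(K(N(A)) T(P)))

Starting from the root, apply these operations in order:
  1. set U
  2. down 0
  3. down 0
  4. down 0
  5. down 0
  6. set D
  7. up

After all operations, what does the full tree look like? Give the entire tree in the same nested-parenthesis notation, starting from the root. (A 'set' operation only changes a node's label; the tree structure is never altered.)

Step 1 (set U): focus=U path=root depth=0 children=['C'] (at root)
Step 2 (down 0): focus=C path=0 depth=1 children=['K', 'T'] left=[] right=[] parent=U
Step 3 (down 0): focus=K path=0/0 depth=2 children=['N'] left=[] right=['T'] parent=C
Step 4 (down 0): focus=N path=0/0/0 depth=3 children=['A'] left=[] right=[] parent=K
Step 5 (down 0): focus=A path=0/0/0/0 depth=4 children=[] left=[] right=[] parent=N
Step 6 (set D): focus=D path=0/0/0/0 depth=4 children=[] left=[] right=[] parent=N
Step 7 (up): focus=N path=0/0/0 depth=3 children=['D'] left=[] right=[] parent=K

Answer: U(C(K(N(D)) T(P)))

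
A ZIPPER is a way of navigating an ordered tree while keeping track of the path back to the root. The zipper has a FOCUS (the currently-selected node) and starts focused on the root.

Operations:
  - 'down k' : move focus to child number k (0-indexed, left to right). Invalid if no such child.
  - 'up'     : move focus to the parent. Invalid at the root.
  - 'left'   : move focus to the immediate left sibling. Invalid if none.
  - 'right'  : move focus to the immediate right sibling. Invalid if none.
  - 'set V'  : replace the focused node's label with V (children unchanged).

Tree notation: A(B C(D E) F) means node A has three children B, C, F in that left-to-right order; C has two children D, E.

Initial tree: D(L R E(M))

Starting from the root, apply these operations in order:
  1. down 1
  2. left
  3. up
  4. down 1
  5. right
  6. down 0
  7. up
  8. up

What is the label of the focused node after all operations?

Answer: D

Derivation:
Step 1 (down 1): focus=R path=1 depth=1 children=[] left=['L'] right=['E'] parent=D
Step 2 (left): focus=L path=0 depth=1 children=[] left=[] right=['R', 'E'] parent=D
Step 3 (up): focus=D path=root depth=0 children=['L', 'R', 'E'] (at root)
Step 4 (down 1): focus=R path=1 depth=1 children=[] left=['L'] right=['E'] parent=D
Step 5 (right): focus=E path=2 depth=1 children=['M'] left=['L', 'R'] right=[] parent=D
Step 6 (down 0): focus=M path=2/0 depth=2 children=[] left=[] right=[] parent=E
Step 7 (up): focus=E path=2 depth=1 children=['M'] left=['L', 'R'] right=[] parent=D
Step 8 (up): focus=D path=root depth=0 children=['L', 'R', 'E'] (at root)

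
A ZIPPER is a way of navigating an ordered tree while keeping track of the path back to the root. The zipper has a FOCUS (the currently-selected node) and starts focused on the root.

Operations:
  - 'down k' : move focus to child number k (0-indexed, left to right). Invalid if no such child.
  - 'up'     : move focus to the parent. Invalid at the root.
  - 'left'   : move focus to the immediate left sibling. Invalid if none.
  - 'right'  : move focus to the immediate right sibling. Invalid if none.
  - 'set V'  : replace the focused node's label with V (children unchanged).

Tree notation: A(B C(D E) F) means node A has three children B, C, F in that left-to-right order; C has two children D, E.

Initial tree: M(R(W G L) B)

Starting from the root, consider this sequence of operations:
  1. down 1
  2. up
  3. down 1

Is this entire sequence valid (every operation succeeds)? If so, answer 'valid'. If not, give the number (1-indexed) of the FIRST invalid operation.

Answer: valid

Derivation:
Step 1 (down 1): focus=B path=1 depth=1 children=[] left=['R'] right=[] parent=M
Step 2 (up): focus=M path=root depth=0 children=['R', 'B'] (at root)
Step 3 (down 1): focus=B path=1 depth=1 children=[] left=['R'] right=[] parent=M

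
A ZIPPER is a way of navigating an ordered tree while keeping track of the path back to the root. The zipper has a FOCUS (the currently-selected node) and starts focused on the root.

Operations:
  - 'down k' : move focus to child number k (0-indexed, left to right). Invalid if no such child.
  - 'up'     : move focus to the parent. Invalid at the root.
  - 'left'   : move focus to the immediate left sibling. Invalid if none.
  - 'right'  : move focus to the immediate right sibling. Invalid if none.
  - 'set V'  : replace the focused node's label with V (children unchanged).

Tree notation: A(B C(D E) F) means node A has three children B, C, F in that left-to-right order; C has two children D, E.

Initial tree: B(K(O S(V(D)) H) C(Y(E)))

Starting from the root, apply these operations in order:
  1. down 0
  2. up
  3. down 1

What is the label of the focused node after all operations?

Answer: C

Derivation:
Step 1 (down 0): focus=K path=0 depth=1 children=['O', 'S', 'H'] left=[] right=['C'] parent=B
Step 2 (up): focus=B path=root depth=0 children=['K', 'C'] (at root)
Step 3 (down 1): focus=C path=1 depth=1 children=['Y'] left=['K'] right=[] parent=B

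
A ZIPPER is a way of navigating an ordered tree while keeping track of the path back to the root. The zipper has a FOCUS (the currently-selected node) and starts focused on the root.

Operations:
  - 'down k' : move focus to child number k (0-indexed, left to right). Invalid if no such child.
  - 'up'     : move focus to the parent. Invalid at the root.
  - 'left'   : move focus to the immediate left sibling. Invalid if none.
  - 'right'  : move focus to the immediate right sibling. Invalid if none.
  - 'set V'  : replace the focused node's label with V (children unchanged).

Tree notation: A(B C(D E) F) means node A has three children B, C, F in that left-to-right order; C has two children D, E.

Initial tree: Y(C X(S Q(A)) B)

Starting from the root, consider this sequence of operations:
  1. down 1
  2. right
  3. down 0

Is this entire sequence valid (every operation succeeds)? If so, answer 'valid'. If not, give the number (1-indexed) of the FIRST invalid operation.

Answer: 3

Derivation:
Step 1 (down 1): focus=X path=1 depth=1 children=['S', 'Q'] left=['C'] right=['B'] parent=Y
Step 2 (right): focus=B path=2 depth=1 children=[] left=['C', 'X'] right=[] parent=Y
Step 3 (down 0): INVALID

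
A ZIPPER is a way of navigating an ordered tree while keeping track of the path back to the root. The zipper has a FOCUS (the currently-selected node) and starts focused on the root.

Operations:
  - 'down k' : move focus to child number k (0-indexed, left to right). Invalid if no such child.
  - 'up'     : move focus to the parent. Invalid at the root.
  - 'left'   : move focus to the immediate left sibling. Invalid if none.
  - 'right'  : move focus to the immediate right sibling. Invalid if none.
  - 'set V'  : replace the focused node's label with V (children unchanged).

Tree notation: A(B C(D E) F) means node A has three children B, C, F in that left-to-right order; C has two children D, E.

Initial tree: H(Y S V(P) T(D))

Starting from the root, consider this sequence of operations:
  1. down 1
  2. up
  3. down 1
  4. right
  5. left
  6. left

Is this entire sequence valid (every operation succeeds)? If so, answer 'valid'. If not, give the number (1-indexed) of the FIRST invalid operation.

Answer: valid

Derivation:
Step 1 (down 1): focus=S path=1 depth=1 children=[] left=['Y'] right=['V', 'T'] parent=H
Step 2 (up): focus=H path=root depth=0 children=['Y', 'S', 'V', 'T'] (at root)
Step 3 (down 1): focus=S path=1 depth=1 children=[] left=['Y'] right=['V', 'T'] parent=H
Step 4 (right): focus=V path=2 depth=1 children=['P'] left=['Y', 'S'] right=['T'] parent=H
Step 5 (left): focus=S path=1 depth=1 children=[] left=['Y'] right=['V', 'T'] parent=H
Step 6 (left): focus=Y path=0 depth=1 children=[] left=[] right=['S', 'V', 'T'] parent=H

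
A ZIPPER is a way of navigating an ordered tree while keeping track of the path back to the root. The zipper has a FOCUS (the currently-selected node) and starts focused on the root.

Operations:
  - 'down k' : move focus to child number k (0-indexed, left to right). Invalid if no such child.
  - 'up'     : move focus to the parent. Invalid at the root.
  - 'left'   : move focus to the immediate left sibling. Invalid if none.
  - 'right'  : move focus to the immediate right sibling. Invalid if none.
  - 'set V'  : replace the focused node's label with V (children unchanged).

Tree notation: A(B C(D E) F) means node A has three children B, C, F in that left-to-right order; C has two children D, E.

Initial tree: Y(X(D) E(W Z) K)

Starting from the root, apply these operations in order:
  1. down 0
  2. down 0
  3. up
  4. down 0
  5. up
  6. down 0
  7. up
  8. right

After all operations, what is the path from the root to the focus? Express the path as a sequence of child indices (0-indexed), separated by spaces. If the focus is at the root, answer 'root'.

Answer: 1

Derivation:
Step 1 (down 0): focus=X path=0 depth=1 children=['D'] left=[] right=['E', 'K'] parent=Y
Step 2 (down 0): focus=D path=0/0 depth=2 children=[] left=[] right=[] parent=X
Step 3 (up): focus=X path=0 depth=1 children=['D'] left=[] right=['E', 'K'] parent=Y
Step 4 (down 0): focus=D path=0/0 depth=2 children=[] left=[] right=[] parent=X
Step 5 (up): focus=X path=0 depth=1 children=['D'] left=[] right=['E', 'K'] parent=Y
Step 6 (down 0): focus=D path=0/0 depth=2 children=[] left=[] right=[] parent=X
Step 7 (up): focus=X path=0 depth=1 children=['D'] left=[] right=['E', 'K'] parent=Y
Step 8 (right): focus=E path=1 depth=1 children=['W', 'Z'] left=['X'] right=['K'] parent=Y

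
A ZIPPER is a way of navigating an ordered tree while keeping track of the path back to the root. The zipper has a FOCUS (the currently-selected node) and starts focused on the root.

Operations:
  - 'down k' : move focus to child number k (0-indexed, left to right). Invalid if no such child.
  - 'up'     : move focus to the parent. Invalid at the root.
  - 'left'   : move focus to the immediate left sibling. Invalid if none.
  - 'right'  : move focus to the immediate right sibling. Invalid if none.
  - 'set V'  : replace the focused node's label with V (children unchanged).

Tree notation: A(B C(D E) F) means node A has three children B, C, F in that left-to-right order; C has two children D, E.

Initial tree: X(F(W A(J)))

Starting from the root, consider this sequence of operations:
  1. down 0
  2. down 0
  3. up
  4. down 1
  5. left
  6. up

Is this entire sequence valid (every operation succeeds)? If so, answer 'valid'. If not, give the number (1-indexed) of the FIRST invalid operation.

Answer: valid

Derivation:
Step 1 (down 0): focus=F path=0 depth=1 children=['W', 'A'] left=[] right=[] parent=X
Step 2 (down 0): focus=W path=0/0 depth=2 children=[] left=[] right=['A'] parent=F
Step 3 (up): focus=F path=0 depth=1 children=['W', 'A'] left=[] right=[] parent=X
Step 4 (down 1): focus=A path=0/1 depth=2 children=['J'] left=['W'] right=[] parent=F
Step 5 (left): focus=W path=0/0 depth=2 children=[] left=[] right=['A'] parent=F
Step 6 (up): focus=F path=0 depth=1 children=['W', 'A'] left=[] right=[] parent=X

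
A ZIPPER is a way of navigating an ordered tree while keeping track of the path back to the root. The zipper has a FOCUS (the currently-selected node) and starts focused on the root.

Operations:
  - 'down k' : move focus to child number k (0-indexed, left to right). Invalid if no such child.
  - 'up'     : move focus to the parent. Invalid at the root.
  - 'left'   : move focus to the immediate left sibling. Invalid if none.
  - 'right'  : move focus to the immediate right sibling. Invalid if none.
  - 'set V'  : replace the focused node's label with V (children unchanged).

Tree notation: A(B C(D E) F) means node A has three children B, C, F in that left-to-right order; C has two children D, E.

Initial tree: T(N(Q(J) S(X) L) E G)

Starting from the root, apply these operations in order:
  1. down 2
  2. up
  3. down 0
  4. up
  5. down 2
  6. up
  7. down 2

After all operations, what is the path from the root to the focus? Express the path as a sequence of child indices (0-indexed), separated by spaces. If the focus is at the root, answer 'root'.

Step 1 (down 2): focus=G path=2 depth=1 children=[] left=['N', 'E'] right=[] parent=T
Step 2 (up): focus=T path=root depth=0 children=['N', 'E', 'G'] (at root)
Step 3 (down 0): focus=N path=0 depth=1 children=['Q', 'S', 'L'] left=[] right=['E', 'G'] parent=T
Step 4 (up): focus=T path=root depth=0 children=['N', 'E', 'G'] (at root)
Step 5 (down 2): focus=G path=2 depth=1 children=[] left=['N', 'E'] right=[] parent=T
Step 6 (up): focus=T path=root depth=0 children=['N', 'E', 'G'] (at root)
Step 7 (down 2): focus=G path=2 depth=1 children=[] left=['N', 'E'] right=[] parent=T

Answer: 2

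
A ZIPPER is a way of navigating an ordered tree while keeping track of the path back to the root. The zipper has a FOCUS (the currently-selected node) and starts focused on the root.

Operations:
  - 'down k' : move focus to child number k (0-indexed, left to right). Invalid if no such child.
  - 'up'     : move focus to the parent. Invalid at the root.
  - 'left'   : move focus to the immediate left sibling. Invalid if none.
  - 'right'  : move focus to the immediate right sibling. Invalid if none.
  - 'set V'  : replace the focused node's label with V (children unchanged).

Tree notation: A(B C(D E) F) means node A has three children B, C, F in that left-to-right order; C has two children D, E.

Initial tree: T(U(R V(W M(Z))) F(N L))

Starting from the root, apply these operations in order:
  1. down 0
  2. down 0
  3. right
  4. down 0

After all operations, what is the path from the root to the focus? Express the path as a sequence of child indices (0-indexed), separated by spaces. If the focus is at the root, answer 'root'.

Answer: 0 1 0

Derivation:
Step 1 (down 0): focus=U path=0 depth=1 children=['R', 'V'] left=[] right=['F'] parent=T
Step 2 (down 0): focus=R path=0/0 depth=2 children=[] left=[] right=['V'] parent=U
Step 3 (right): focus=V path=0/1 depth=2 children=['W', 'M'] left=['R'] right=[] parent=U
Step 4 (down 0): focus=W path=0/1/0 depth=3 children=[] left=[] right=['M'] parent=V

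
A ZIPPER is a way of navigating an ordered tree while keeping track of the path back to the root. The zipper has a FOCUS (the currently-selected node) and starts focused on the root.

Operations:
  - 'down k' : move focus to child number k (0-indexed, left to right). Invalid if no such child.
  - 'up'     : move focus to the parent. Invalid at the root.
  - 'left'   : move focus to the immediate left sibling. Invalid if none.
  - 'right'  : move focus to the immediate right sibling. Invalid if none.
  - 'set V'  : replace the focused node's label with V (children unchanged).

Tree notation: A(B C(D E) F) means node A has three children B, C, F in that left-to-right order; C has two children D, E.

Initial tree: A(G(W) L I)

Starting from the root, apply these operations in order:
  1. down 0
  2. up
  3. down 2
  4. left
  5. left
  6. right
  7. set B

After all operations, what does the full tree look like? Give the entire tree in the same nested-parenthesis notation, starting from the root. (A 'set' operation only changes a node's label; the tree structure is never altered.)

Step 1 (down 0): focus=G path=0 depth=1 children=['W'] left=[] right=['L', 'I'] parent=A
Step 2 (up): focus=A path=root depth=0 children=['G', 'L', 'I'] (at root)
Step 3 (down 2): focus=I path=2 depth=1 children=[] left=['G', 'L'] right=[] parent=A
Step 4 (left): focus=L path=1 depth=1 children=[] left=['G'] right=['I'] parent=A
Step 5 (left): focus=G path=0 depth=1 children=['W'] left=[] right=['L', 'I'] parent=A
Step 6 (right): focus=L path=1 depth=1 children=[] left=['G'] right=['I'] parent=A
Step 7 (set B): focus=B path=1 depth=1 children=[] left=['G'] right=['I'] parent=A

Answer: A(G(W) B I)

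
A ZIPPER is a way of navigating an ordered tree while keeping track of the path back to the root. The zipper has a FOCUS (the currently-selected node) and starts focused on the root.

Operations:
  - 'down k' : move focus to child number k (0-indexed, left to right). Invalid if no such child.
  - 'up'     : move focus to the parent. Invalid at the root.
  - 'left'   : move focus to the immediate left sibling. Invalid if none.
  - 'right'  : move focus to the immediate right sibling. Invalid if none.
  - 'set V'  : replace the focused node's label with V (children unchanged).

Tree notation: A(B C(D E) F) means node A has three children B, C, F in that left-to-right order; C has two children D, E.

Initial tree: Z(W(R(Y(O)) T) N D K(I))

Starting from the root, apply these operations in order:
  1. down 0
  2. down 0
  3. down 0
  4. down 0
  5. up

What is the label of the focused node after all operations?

Answer: Y

Derivation:
Step 1 (down 0): focus=W path=0 depth=1 children=['R', 'T'] left=[] right=['N', 'D', 'K'] parent=Z
Step 2 (down 0): focus=R path=0/0 depth=2 children=['Y'] left=[] right=['T'] parent=W
Step 3 (down 0): focus=Y path=0/0/0 depth=3 children=['O'] left=[] right=[] parent=R
Step 4 (down 0): focus=O path=0/0/0/0 depth=4 children=[] left=[] right=[] parent=Y
Step 5 (up): focus=Y path=0/0/0 depth=3 children=['O'] left=[] right=[] parent=R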